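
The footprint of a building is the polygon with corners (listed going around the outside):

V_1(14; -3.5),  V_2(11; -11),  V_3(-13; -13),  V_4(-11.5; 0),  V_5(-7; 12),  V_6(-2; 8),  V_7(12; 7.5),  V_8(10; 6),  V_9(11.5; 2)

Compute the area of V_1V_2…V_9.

476.125

Σ = (-115.5) + (-286) + (-149.5) + (-138) + (-32) + (-111) + (-3) + (-49) + (-68.25) = -952.25
Area = |Σ|/2 = 476.125.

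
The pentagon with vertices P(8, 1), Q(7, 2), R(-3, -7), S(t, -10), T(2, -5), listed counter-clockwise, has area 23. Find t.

Write out the shoelace sum; only the two edges meeting at S involve t:
2·Area = [((-3)·(-10) − t·(-7)) + (t·(-5) − 2·(-10))] + 8
       = 2·t + 58 = 46
⇒ t = -6.

-6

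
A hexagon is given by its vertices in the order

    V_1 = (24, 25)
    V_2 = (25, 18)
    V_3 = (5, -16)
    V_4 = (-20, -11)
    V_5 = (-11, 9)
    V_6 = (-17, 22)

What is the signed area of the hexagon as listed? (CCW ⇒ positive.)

-1200.5

Cross-terms: -193, -490, -375, -301, -89, -953  ⇒  Σ = -2401
Signed area = Σ/2 = -1200.5 (negative ⇒ clockwise traversal).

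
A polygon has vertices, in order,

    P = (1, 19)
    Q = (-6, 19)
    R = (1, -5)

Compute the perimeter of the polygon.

|PQ| = √((-7)² + (0)²) = √49 = 7
|QR| = √((7)² + (-24)²) = √625 = 25
|RP| = √((0)² + (24)²) = √576 = 24
Perimeter = 7 + 25 + 24 = 56.

56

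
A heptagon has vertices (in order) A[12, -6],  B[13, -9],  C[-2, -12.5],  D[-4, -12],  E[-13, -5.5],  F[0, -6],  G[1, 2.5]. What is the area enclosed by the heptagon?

Apply the shoelace (surveyor's) formula: 2A = Σ (x_i·y_{i+1} − x_{i+1}·y_i), indices taken mod 7.
Σ = (-30) + (-180.5) + (-26) + (-134) + (78) + (6) + (-36) = -322.5
Area = |Σ|/2 = 161.25.

161.25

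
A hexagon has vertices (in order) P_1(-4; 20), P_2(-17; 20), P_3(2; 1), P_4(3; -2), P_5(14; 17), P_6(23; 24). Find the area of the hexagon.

P_1→P_2: (-4)(20) − (-17)(20) = 260
P_2→P_3: (-17)(1) − (2)(20) = -57
P_3→P_4: (2)(-2) − (3)(1) = -7
P_4→P_5: (3)(17) − (14)(-2) = 79
P_5→P_6: (14)(24) − (23)(17) = -55
P_6→P_1: (23)(20) − (-4)(24) = 556
Σ = 776
Area = |Σ|/2 = 388.

388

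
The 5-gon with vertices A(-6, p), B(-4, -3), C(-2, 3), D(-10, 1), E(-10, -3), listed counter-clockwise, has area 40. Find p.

Write out the shoelace sum; only the two edges meeting at A involve p:
2·Area = [((-10)·p − (-6)·(-3)) + ((-6)·(-3) − (-4)·p)] + 50
       = -6·p + 50 = 80
⇒ p = -5.

-5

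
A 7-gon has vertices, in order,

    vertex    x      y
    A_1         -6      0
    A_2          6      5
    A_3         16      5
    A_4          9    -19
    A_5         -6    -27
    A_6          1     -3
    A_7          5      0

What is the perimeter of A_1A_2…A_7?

106

|A_1A_2| = √((12)² + (5)²) = √169 = 13
|A_2A_3| = √((10)² + (0)²) = √100 = 10
|A_3A_4| = √((-7)² + (-24)²) = √625 = 25
|A_4A_5| = √((-15)² + (-8)²) = √289 = 17
|A_5A_6| = √((7)² + (24)²) = √625 = 25
|A_6A_7| = √((4)² + (3)²) = √25 = 5
|A_7A_1| = √((-11)² + (0)²) = √121 = 11
Perimeter = 13 + 10 + 25 + 17 + 25 + 5 + 11 = 106.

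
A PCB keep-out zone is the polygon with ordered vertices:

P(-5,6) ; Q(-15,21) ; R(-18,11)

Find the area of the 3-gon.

72.5

P→Q: (-5)(21) − (-15)(6) = -15
Q→R: (-15)(11) − (-18)(21) = 213
R→P: (-18)(6) − (-5)(11) = -53
Σ = 145
Area = |Σ|/2 = 72.5.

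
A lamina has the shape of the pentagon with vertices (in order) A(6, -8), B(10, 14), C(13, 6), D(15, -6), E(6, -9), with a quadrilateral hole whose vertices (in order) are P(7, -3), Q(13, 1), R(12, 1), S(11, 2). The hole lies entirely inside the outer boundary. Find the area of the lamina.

Outer boundary:
Apply the surveyor's formula: 2A = Σ (x_i·y_{i+1} − x_{i+1}·y_i), indices taken mod 5.
A→B: (6)(14) − (10)(-8) = 164
B→C: (10)(6) − (13)(14) = -122
C→D: (13)(-6) − (15)(6) = -168
D→E: (15)(-9) − (6)(-6) = -99
E→A: (6)(-8) − (6)(-9) = 6
Σ = -219
Area = |Σ|/2 = 109.5.
Hole:
Cross-terms: 46, 1, 13, -47  ⇒  Σ = 13
Area = |Σ|/2 = 6.5.
Net area = 109.5 − 6.5 = 103.

103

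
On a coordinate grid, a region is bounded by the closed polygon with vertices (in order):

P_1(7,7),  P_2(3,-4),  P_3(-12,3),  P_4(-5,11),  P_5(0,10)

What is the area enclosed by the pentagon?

162.5

Apply the shoelace (surveyor's) formula: 2A = Σ (x_i·y_{i+1} − x_{i+1}·y_i), indices taken mod 5.
Σ = (-49) + (-39) + (-117) + (-50) + (-70) = -325
Area = |Σ|/2 = 162.5.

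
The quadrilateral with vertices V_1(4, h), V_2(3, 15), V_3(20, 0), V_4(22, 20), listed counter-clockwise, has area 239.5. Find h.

The doubled signed area Σ (x_i y_{i+1} − x_{i+1} y_i) is linear in h.
With h=0 it equals 80; the coefficient of h is 19 (from the two edges through V_1).
So 19·h + 80 = 2·239.5 = 479 ⇒ h = 21.

21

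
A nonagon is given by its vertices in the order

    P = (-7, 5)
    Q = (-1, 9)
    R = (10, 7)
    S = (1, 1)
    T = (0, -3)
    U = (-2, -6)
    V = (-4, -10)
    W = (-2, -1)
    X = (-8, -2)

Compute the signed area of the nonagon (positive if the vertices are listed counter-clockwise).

Apply the shoelace (surveyor's) formula: 2A = Σ (x_i·y_{i+1} − x_{i+1}·y_i), indices taken mod 9.
Σ = (-58) + (-97) + (3) + (-3) + (-6) + (-4) + (-16) + (-4) + (-54) = -239
Signed area = Σ/2 = -119.5 (negative ⇒ clockwise traversal).

-119.5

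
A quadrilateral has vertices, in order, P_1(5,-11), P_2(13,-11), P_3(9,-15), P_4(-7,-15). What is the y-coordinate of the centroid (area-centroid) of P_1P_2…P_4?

-119/9

Apply the shoelace formula. First the cross-terms c_i = x_i·y_{i+1} − x_{i+1}·y_i:
  88, -96, -240, 152  ⇒  2A = -96, A = -48.
Then Σ (y_i + y_{i+1})·c_i = 3808, so ȳ = 3808 / (6·(-48)) = -119/9.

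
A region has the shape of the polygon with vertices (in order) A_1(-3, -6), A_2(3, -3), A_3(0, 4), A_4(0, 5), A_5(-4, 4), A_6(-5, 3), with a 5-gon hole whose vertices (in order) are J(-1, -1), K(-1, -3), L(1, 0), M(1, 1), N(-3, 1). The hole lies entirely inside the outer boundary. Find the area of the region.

Outer boundary:
A_1→A_2: (-3)(-3) − (3)(-6) = 27
A_2→A_3: (3)(4) − (0)(-3) = 12
A_3→A_4: (0)(5) − (0)(4) = 0
A_4→A_5: (0)(4) − (-4)(5) = 20
A_5→A_6: (-4)(3) − (-5)(4) = 8
A_6→A_1: (-5)(-6) − (-3)(3) = 39
Σ = 106
Area = |Σ|/2 = 53.
Hole:
J→K: (-1)(-3) − (-1)(-1) = 2
K→L: (-1)(0) − (1)(-3) = 3
L→M: (1)(1) − (1)(0) = 1
M→N: (1)(1) − (-3)(1) = 4
N→J: (-3)(-1) − (-1)(1) = 4
Σ = 14
Area = |Σ|/2 = 7.
Net area = 53 − 7 = 46.

46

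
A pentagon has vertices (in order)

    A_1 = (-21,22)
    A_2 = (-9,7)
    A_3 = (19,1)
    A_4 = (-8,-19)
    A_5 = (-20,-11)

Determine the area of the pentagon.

Apply the shoelace (surveyor's) formula: 2A = Σ (x_i·y_{i+1} − x_{i+1}·y_i), indices taken mod 5.
Σ = (51) + (-142) + (-353) + (-292) + (-671) = -1407
Area = |Σ|/2 = 703.5.

703.5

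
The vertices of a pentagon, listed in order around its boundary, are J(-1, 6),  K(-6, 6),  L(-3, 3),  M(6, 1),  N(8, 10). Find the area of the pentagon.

Σ = (30) + (0) + (-21) + (52) + (58) = 119
Area = |Σ|/2 = 59.5.

59.5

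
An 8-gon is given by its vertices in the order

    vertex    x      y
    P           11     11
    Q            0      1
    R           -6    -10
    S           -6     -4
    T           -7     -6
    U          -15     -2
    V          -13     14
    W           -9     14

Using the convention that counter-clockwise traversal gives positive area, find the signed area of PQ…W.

-316

Apply the shoelace (surveyor's) formula: 2A = Σ (x_i·y_{i+1} − x_{i+1}·y_i), indices taken mod 8.
P→Q: (11)(1) − (0)(11) = 11
Q→R: (0)(-10) − (-6)(1) = 6
R→S: (-6)(-4) − (-6)(-10) = -36
S→T: (-6)(-6) − (-7)(-4) = 8
T→U: (-7)(-2) − (-15)(-6) = -76
U→V: (-15)(14) − (-13)(-2) = -236
V→W: (-13)(14) − (-9)(14) = -56
W→P: (-9)(11) − (11)(14) = -253
Σ = -632
Signed area = Σ/2 = -316 (negative ⇒ clockwise traversal).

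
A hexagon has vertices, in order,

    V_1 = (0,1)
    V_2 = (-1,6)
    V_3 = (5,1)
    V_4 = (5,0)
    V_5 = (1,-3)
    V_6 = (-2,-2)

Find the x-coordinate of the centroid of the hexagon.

Apply the shoelace formula. First the cross-terms c_i = x_i·y_{i+1} − x_{i+1}·y_i:
  1, -31, -5, -15, -8, -2  ⇒  2A = -60, A = -30.
Then Σ (x_i + x_{i+1})·c_i = -253, so x̄ = -253 / (6·(-30)) = 253/180.

253/180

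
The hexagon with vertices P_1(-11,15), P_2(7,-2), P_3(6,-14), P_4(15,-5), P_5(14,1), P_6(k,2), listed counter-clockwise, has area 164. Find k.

13

The doubled signed area Σ (x_i y_{i+1} − x_{i+1} y_i) is linear in k.
With k=0 it equals 146; the coefficient of k is 14 (from the two edges through P_6).
So 14·k + 146 = 2·164 = 328 ⇒ k = 13.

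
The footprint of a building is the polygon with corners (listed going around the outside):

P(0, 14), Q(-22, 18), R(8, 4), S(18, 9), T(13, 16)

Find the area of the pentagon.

214.5

Apply Gauss's area formula: 2A = Σ (x_i·y_{i+1} − x_{i+1}·y_i), indices taken mod 5.
Σ = (308) + (-232) + (0) + (171) + (182) = 429
Area = |Σ|/2 = 214.5.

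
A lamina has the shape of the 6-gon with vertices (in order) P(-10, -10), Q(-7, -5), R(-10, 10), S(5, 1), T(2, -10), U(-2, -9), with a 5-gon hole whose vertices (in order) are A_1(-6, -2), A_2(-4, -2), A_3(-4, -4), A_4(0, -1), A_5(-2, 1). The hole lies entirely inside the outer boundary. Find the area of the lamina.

168

Outer boundary:
Apply Gauss's area formula: 2A = Σ (x_i·y_{i+1} − x_{i+1}·y_i), indices taken mod 6.
Cross-terms: -20, -120, -60, -52, -38, -70  ⇒  Σ = -360
Area = |Σ|/2 = 180.
Hole:
A_1→A_2: (-6)(-2) − (-4)(-2) = 4
A_2→A_3: (-4)(-4) − (-4)(-2) = 8
A_3→A_4: (-4)(-1) − (0)(-4) = 4
A_4→A_5: (0)(1) − (-2)(-1) = -2
A_5→A_1: (-2)(-2) − (-6)(1) = 10
Σ = 24
Area = |Σ|/2 = 12.
Net area = 180 − 12 = 168.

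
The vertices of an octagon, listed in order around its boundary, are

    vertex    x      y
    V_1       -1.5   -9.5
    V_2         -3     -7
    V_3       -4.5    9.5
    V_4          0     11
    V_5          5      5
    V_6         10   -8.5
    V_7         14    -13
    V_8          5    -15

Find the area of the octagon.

Apply the shoelace formula: 2A = Σ (x_i·y_{i+1} − x_{i+1}·y_i), indices taken mod 8.
V_1→V_2: (-1.5)(-7) − (-3)(-9.5) = -18
V_2→V_3: (-3)(9.5) − (-4.5)(-7) = -60
V_3→V_4: (-4.5)(11) − (0)(9.5) = -49.5
V_4→V_5: (0)(5) − (5)(11) = -55
V_5→V_6: (5)(-8.5) − (10)(5) = -92.5
V_6→V_7: (10)(-13) − (14)(-8.5) = -11
V_7→V_8: (14)(-15) − (5)(-13) = -145
V_8→V_1: (5)(-9.5) − (-1.5)(-15) = -70
Σ = -501
Area = |Σ|/2 = 250.5.

250.5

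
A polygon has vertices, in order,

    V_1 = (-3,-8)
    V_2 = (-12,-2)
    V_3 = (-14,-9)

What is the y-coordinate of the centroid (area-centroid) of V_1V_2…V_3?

Apply Gauss's area formula. First the cross-terms c_i = x_i·y_{i+1} − x_{i+1}·y_i:
  -90, 80, 85  ⇒  2A = 75, A = 37.5.
Then Σ (y_i + y_{i+1})·c_i = -1425, so ȳ = -1425 / (6·37.5) = -19/3.

-19/3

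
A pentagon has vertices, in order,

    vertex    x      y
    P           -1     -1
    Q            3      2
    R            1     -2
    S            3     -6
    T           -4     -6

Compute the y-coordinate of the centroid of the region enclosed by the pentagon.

Apply Gauss's area formula. First the cross-terms c_i = x_i·y_{i+1} − x_{i+1}·y_i:
  1, -8, 0, -42, -2  ⇒  2A = -51, A = -25.5.
Then Σ (y_i + y_{i+1})·c_i = 519, so ȳ = 519 / (6·(-25.5)) = -173/51.

-173/51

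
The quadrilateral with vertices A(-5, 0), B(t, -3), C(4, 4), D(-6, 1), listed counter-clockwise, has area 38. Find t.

The doubled signed area Σ (x_i y_{i+1} − x_{i+1} y_i) is linear in t.
With t=0 it equals 60; the coefficient of t is 4 (from the two edges through B).
So 4·t + 60 = 2·38 = 76 ⇒ t = 4.

4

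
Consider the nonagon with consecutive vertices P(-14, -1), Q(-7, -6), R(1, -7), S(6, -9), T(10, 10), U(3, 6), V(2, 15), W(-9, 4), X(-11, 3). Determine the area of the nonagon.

Apply the surveyor's formula: 2A = Σ (x_i·y_{i+1} − x_{i+1}·y_i), indices taken mod 9.
Σ = (77) + (55) + (33) + (150) + (30) + (33) + (143) + (17) + (53) = 591
Area = |Σ|/2 = 295.5.

295.5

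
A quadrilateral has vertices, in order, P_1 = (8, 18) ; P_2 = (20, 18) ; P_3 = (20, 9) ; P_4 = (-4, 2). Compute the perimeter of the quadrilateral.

|P_1P_2| = √((12)² + (0)²) = √144 = 12
|P_2P_3| = √((0)² + (-9)²) = √81 = 9
|P_3P_4| = √((-24)² + (-7)²) = √625 = 25
|P_4P_1| = √((12)² + (16)²) = √400 = 20
Perimeter = 12 + 9 + 25 + 20 = 66.

66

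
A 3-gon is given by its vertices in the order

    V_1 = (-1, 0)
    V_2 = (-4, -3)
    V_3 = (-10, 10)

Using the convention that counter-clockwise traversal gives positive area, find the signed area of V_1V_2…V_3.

-28.5

Apply Gauss's area formula: 2A = Σ (x_i·y_{i+1} − x_{i+1}·y_i), indices taken mod 3.
Cross-terms: 3, -70, 10  ⇒  Σ = -57
Signed area = Σ/2 = -28.5 (negative ⇒ clockwise traversal).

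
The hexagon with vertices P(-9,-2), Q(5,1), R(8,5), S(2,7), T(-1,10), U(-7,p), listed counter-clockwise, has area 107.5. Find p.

5

The doubled signed area Σ (x_i y_{i+1} − x_{i+1} y_i) is linear in p.
With p=0 it equals 175; the coefficient of p is 8 (from the two edges through U).
So 8·p + 175 = 2·107.5 = 215 ⇒ p = 5.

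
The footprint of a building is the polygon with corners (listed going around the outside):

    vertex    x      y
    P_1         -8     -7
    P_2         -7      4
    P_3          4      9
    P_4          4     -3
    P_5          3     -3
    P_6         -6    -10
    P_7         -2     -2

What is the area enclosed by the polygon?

134.5

Apply the shoelace (surveyor's) formula: 2A = Σ (x_i·y_{i+1} − x_{i+1}·y_i), indices taken mod 7.
P_1→P_2: (-8)(4) − (-7)(-7) = -81
P_2→P_3: (-7)(9) − (4)(4) = -79
P_3→P_4: (4)(-3) − (4)(9) = -48
P_4→P_5: (4)(-3) − (3)(-3) = -3
P_5→P_6: (3)(-10) − (-6)(-3) = -48
P_6→P_7: (-6)(-2) − (-2)(-10) = -8
P_7→P_1: (-2)(-7) − (-8)(-2) = -2
Σ = -269
Area = |Σ|/2 = 134.5.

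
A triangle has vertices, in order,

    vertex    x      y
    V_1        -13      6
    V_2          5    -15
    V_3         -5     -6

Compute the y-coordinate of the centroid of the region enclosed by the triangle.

-5

Apply the shoelace formula. First the cross-terms c_i = x_i·y_{i+1} − x_{i+1}·y_i:
  165, -105, -108  ⇒  2A = -48, A = -24.
Then Σ (y_i + y_{i+1})·c_i = 720, so ȳ = 720 / (6·(-24)) = -5.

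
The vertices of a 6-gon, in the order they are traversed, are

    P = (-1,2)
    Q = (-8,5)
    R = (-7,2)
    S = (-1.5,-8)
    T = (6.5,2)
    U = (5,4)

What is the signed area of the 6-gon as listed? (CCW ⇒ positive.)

Apply the surveyor's formula: 2A = Σ (x_i·y_{i+1} − x_{i+1}·y_i), indices taken mod 6.
Σ = (11) + (19) + (59) + (49) + (16) + (14) = 168
Signed area = Σ/2 = 84 (positive ⇒ counter-clockwise traversal).

84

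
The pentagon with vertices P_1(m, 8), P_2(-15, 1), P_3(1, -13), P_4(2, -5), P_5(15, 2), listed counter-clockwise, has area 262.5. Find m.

The doubled signed area Σ (x_i y_{i+1} − x_{i+1} y_i) is linear in m.
With m=0 it equals 534; the coefficient of m is -1 (from the two edges through P_1).
So -1·m + 534 = 2·262.5 = 525 ⇒ m = 9.

9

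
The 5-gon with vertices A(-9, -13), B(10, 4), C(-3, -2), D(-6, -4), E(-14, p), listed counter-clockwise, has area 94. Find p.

-8

The doubled signed area Σ (x_i y_{i+1} − x_{i+1} y_i) is linear in p.
With p=0 it equals 212; the coefficient of p is 3 (from the two edges through E).
So 3·p + 212 = 2·94 = 188 ⇒ p = -8.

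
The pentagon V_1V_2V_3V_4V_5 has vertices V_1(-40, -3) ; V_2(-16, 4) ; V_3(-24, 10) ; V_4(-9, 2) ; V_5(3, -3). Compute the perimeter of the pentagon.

|V_1V_2| = √((24)² + (7)²) = √625 = 25
|V_2V_3| = √((-8)² + (6)²) = √100 = 10
|V_3V_4| = √((15)² + (-8)²) = √289 = 17
|V_4V_5| = √((12)² + (-5)²) = √169 = 13
|V_5V_1| = √((-43)² + (0)²) = √1849 = 43
Perimeter = 25 + 10 + 17 + 13 + 43 = 108.

108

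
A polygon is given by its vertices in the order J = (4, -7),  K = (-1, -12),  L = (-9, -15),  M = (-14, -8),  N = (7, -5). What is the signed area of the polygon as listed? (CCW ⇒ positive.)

-94.5

Apply the shoelace (surveyor's) formula: 2A = Σ (x_i·y_{i+1} − x_{i+1}·y_i), indices taken mod 5.
Σ = (-55) + (-93) + (-138) + (126) + (-29) = -189
Signed area = Σ/2 = -94.5 (negative ⇒ clockwise traversal).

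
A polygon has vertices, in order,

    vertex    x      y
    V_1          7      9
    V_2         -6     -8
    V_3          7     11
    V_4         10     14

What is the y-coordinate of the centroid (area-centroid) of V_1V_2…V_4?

Apply Gauss's area formula. First the cross-terms c_i = x_i·y_{i+1} − x_{i+1}·y_i:
  -2, -10, -12, -8  ⇒  2A = -32, A = -16.
Then Σ (y_i + y_{i+1})·c_i = -516, so ȳ = -516 / (6·(-16)) = 5.375.

5.375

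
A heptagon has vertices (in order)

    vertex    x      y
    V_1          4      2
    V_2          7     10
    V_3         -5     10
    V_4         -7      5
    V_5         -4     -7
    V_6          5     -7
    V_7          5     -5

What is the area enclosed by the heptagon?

181.5

V_1→V_2: (4)(10) − (7)(2) = 26
V_2→V_3: (7)(10) − (-5)(10) = 120
V_3→V_4: (-5)(5) − (-7)(10) = 45
V_4→V_5: (-7)(-7) − (-4)(5) = 69
V_5→V_6: (-4)(-7) − (5)(-7) = 63
V_6→V_7: (5)(-5) − (5)(-7) = 10
V_7→V_1: (5)(2) − (4)(-5) = 30
Σ = 363
Area = |Σ|/2 = 181.5.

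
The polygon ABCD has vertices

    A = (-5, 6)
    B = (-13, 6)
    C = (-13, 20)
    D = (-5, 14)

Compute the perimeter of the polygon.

40

|AB| = √((-8)² + (0)²) = √64 = 8
|BC| = √((0)² + (14)²) = √196 = 14
|CD| = √((8)² + (-6)²) = √100 = 10
|DA| = √((0)² + (-8)²) = √64 = 8
Perimeter = 8 + 14 + 10 + 8 = 40.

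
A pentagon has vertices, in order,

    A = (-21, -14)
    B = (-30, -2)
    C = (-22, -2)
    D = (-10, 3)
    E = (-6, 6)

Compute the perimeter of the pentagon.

66

|AB| = √((-9)² + (12)²) = √225 = 15
|BC| = √((8)² + (0)²) = √64 = 8
|CD| = √((12)² + (5)²) = √169 = 13
|DE| = √((4)² + (3)²) = √25 = 5
|EA| = √((-15)² + (-20)²) = √625 = 25
Perimeter = 15 + 8 + 13 + 5 + 25 = 66.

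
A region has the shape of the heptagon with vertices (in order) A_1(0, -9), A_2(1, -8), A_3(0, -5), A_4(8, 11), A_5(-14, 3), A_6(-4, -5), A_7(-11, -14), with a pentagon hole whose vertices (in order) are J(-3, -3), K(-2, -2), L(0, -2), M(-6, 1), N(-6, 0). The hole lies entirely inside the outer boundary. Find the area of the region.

Outer boundary:
Apply the surveyor's formula: 2A = Σ (x_i·y_{i+1} − x_{i+1}·y_i), indices taken mod 7.
Σ = (9) + (-5) + (40) + (178) + (82) + (1) + (99) = 404
Area = |Σ|/2 = 202.
Hole:
Σ = (0) + (4) + (-12) + (6) + (18) = 16
Area = |Σ|/2 = 8.
Net area = 202 − 8 = 194.

194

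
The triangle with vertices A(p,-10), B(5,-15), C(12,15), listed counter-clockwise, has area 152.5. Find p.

-4

Write out the shoelace sum; only the two edges meeting at A involve p:
2·Area = [(12·(-10) − p·15) + (p·(-15) − 5·(-10))] + 255
       = -30·p + 185 = 305
⇒ p = -4.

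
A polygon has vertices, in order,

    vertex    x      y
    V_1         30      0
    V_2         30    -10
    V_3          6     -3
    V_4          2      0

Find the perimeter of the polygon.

|V_1V_2| = √((0)² + (-10)²) = √100 = 10
|V_2V_3| = √((-24)² + (7)²) = √625 = 25
|V_3V_4| = √((-4)² + (3)²) = √25 = 5
|V_4V_1| = √((28)² + (0)²) = √784 = 28
Perimeter = 10 + 25 + 5 + 28 = 68.

68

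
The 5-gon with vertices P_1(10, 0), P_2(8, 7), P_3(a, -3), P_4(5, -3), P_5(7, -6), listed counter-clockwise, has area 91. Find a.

-7

The doubled signed area Σ (x_i y_{i+1} − x_{i+1} y_i) is linear in a.
With a=0 it equals 112; the coefficient of a is -10 (from the two edges through P_3).
So -10·a + 112 = 2·91 = 182 ⇒ a = -7.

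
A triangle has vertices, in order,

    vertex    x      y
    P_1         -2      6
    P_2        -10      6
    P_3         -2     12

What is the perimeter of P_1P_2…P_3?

|P_1P_2| = √((-8)² + (0)²) = √64 = 8
|P_2P_3| = √((8)² + (6)²) = √100 = 10
|P_3P_1| = √((0)² + (-6)²) = √36 = 6
Perimeter = 8 + 10 + 6 = 24.

24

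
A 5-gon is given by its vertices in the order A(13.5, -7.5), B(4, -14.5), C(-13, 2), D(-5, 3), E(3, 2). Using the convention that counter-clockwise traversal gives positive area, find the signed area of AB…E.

-221.875

Apply the surveyor's formula: 2A = Σ (x_i·y_{i+1} − x_{i+1}·y_i), indices taken mod 5.
A→B: (13.5)(-14.5) − (4)(-7.5) = -165.75
B→C: (4)(2) − (-13)(-14.5) = -180.5
C→D: (-13)(3) − (-5)(2) = -29
D→E: (-5)(2) − (3)(3) = -19
E→A: (3)(-7.5) − (13.5)(2) = -49.5
Σ = -443.75
Signed area = Σ/2 = -221.875 (negative ⇒ clockwise traversal).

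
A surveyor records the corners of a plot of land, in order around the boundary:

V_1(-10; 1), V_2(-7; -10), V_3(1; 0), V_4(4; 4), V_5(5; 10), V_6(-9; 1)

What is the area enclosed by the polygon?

118.5

Apply Gauss's area formula: 2A = Σ (x_i·y_{i+1} − x_{i+1}·y_i), indices taken mod 6.
Σ = (107) + (10) + (4) + (20) + (95) + (1) = 237
Area = |Σ|/2 = 118.5.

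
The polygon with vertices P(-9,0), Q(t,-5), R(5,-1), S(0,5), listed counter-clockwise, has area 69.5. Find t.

1

The doubled signed area Σ (x_i y_{i+1} − x_{i+1} y_i) is linear in t.
With t=0 it equals 140; the coefficient of t is -1 (from the two edges through Q).
So -1·t + 140 = 2·69.5 = 139 ⇒ t = 1.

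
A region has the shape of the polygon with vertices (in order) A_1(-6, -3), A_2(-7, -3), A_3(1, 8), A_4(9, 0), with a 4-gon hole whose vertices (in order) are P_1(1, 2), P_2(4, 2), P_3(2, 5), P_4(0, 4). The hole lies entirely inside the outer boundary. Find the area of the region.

Outer boundary:
A_1→A_2: (-6)(-3) − (-7)(-3) = -3
A_2→A_3: (-7)(8) − (1)(-3) = -53
A_3→A_4: (1)(0) − (9)(8) = -72
A_4→A_1: (9)(-3) − (-6)(0) = -27
Σ = -155
Area = |Σ|/2 = 77.5.
Hole:
Apply the shoelace (surveyor's) formula: 2A = Σ (x_i·y_{i+1} − x_{i+1}·y_i), indices taken mod 4.
Cross-terms: -6, 16, 8, -4  ⇒  Σ = 14
Area = |Σ|/2 = 7.
Net area = 77.5 − 7 = 70.5.

70.5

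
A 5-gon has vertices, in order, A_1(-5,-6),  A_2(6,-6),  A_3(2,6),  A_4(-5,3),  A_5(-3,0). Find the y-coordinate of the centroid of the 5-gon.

Apply the shoelace (surveyor's) formula. First the cross-terms c_i = x_i·y_{i+1} − x_{i+1}·y_i:
  66, 48, 36, 9, 18  ⇒  2A = 177, A = 88.5.
Then Σ (y_i + y_{i+1})·c_i = -549, so ȳ = -549 / (6·88.5) = -61/59.

-61/59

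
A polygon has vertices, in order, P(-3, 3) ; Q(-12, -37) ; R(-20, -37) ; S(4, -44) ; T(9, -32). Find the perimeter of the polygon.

|PQ| = √((-9)² + (-40)²) = √1681 = 41
|QR| = √((-8)² + (0)²) = √64 = 8
|RS| = √((24)² + (-7)²) = √625 = 25
|ST| = √((5)² + (12)²) = √169 = 13
|TP| = √((-12)² + (35)²) = √1369 = 37
Perimeter = 41 + 8 + 25 + 13 + 37 = 124.

124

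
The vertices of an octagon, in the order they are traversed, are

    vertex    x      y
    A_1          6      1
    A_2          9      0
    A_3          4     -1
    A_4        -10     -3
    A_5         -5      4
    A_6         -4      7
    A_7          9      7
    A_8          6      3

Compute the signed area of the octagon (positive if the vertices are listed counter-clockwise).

-116

Σ = (-9) + (-9) + (-22) + (-55) + (-19) + (-91) + (-15) + (-12) = -232
Signed area = Σ/2 = -116 (negative ⇒ clockwise traversal).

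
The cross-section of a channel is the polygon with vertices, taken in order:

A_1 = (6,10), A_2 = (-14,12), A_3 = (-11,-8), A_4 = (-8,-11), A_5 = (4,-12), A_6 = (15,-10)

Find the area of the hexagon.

501.5

Apply the shoelace (surveyor's) formula: 2A = Σ (x_i·y_{i+1} − x_{i+1}·y_i), indices taken mod 6.
Cross-terms: 212, 244, 57, 140, 140, 210  ⇒  Σ = 1003
Area = |Σ|/2 = 501.5.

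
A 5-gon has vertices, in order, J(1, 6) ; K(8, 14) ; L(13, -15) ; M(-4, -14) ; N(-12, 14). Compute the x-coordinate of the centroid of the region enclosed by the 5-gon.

179/111

Apply the surveyor's formula. First the cross-terms c_i = x_i·y_{i+1} − x_{i+1}·y_i:
  -34, -302, -242, -224, -86  ⇒  2A = -888, A = -444.
Then Σ (x_i + x_{i+1})·c_i = -4296, so x̄ = -4296 / (6·(-444)) = 179/111.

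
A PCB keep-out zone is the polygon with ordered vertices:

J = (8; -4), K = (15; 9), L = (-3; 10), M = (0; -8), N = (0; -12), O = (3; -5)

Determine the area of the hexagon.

198.5

Apply the shoelace formula: 2A = Σ (x_i·y_{i+1} − x_{i+1}·y_i), indices taken mod 6.
Cross-terms: 132, 177, 24, 0, 36, 28  ⇒  Σ = 397
Area = |Σ|/2 = 198.5.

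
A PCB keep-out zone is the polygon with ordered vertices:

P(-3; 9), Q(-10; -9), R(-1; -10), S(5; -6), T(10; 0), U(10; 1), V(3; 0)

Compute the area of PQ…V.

Apply the shoelace formula: 2A = Σ (x_i·y_{i+1} − x_{i+1}·y_i), indices taken mod 7.
Cross-terms: 117, 91, 56, 60, 10, -3, 27  ⇒  Σ = 358
Area = |Σ|/2 = 179.

179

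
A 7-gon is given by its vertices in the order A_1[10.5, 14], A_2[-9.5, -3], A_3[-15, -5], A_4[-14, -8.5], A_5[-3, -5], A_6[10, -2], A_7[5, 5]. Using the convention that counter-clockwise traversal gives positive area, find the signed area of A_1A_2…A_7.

169.75

A_1→A_2: (10.5)(-3) − (-9.5)(14) = 101.5
A_2→A_3: (-9.5)(-5) − (-15)(-3) = 2.5
A_3→A_4: (-15)(-8.5) − (-14)(-5) = 57.5
A_4→A_5: (-14)(-5) − (-3)(-8.5) = 44.5
A_5→A_6: (-3)(-2) − (10)(-5) = 56
A_6→A_7: (10)(5) − (5)(-2) = 60
A_7→A_1: (5)(14) − (10.5)(5) = 17.5
Σ = 339.5
Signed area = Σ/2 = 169.75 (positive ⇒ counter-clockwise traversal).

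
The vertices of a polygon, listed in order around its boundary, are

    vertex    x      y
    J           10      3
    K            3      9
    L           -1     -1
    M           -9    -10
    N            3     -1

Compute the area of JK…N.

73

Σ = (81) + (6) + (1) + (39) + (19) = 146
Area = |Σ|/2 = 73.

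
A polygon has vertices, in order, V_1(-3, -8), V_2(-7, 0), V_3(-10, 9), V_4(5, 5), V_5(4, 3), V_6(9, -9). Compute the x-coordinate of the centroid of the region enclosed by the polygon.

-72/127

Apply the shoelace (surveyor's) formula. First the cross-terms c_i = x_i·y_{i+1} − x_{i+1}·y_i:
  -56, -63, -95, -5, -63, -99  ⇒  2A = -381, A = -190.5.
Then Σ (x_i + x_{i+1})·c_i = 648, so x̄ = 648 / (6·(-190.5)) = -72/127.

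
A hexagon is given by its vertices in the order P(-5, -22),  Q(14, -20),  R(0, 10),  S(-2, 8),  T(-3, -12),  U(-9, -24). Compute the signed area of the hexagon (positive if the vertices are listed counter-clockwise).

Σ = (408) + (140) + (20) + (48) + (-36) + (78) = 658
Signed area = Σ/2 = 329 (positive ⇒ counter-clockwise traversal).

329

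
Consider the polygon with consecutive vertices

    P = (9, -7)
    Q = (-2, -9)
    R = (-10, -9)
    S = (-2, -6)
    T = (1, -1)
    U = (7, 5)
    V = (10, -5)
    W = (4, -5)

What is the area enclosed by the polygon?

101.5

Σ = (-95) + (-72) + (42) + (8) + (12) + (-85) + (-30) + (17) = -203
Area = |Σ|/2 = 101.5.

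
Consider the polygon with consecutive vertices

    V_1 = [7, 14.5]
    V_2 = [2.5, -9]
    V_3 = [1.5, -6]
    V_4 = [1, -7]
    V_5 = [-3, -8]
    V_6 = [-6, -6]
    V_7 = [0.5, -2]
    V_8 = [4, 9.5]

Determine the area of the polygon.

Cross-terms: -99.25, -1.5, -4.5, -29, -30, 15, 12.75, -8.5  ⇒  Σ = -145
Area = |Σ|/2 = 72.5.

72.5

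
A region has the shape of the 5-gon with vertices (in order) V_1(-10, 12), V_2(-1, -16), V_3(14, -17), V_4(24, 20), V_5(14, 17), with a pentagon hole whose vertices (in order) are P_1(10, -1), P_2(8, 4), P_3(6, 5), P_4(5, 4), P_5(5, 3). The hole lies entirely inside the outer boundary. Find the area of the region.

Outer boundary:
V_1→V_2: (-10)(-16) − (-1)(12) = 172
V_2→V_3: (-1)(-17) − (14)(-16) = 241
V_3→V_4: (14)(20) − (24)(-17) = 688
V_4→V_5: (24)(17) − (14)(20) = 128
V_5→V_1: (14)(12) − (-10)(17) = 338
Σ = 1567
Area = |Σ|/2 = 783.5.
Hole:
Apply the shoelace (surveyor's) formula: 2A = Σ (x_i·y_{i+1} − x_{i+1}·y_i), indices taken mod 5.
Σ = (48) + (16) + (-1) + (-5) + (-35) = 23
Area = |Σ|/2 = 11.5.
Net area = 783.5 − 11.5 = 772.

772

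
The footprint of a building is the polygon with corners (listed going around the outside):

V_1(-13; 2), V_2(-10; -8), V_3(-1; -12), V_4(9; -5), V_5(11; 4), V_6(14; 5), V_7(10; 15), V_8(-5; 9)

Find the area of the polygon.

435.5

Apply the shoelace formula: 2A = Σ (x_i·y_{i+1} − x_{i+1}·y_i), indices taken mod 8.
Σ = (124) + (112) + (113) + (91) + (-1) + (160) + (165) + (107) = 871
Area = |Σ|/2 = 435.5.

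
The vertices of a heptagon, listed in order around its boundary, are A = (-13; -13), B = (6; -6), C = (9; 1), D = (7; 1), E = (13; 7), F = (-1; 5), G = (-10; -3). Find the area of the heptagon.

Apply the surveyor's formula: 2A = Σ (x_i·y_{i+1} − x_{i+1}·y_i), indices taken mod 7.
Σ = (156) + (60) + (2) + (36) + (72) + (53) + (91) = 470
Area = |Σ|/2 = 235.

235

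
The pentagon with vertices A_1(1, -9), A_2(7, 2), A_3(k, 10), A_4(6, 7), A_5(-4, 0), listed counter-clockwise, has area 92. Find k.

Write out the shoelace sum; only the two edges meeting at A_3 involve k:
2·Area = [(7·10 − k·2) + (k·7 − 6·10)] + 129
       = 5·k + 139 = 184
⇒ k = 9.

9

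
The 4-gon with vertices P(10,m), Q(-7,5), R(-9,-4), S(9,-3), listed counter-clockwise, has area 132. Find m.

3

The doubled signed area Σ (x_i y_{i+1} − x_{i+1} y_i) is linear in m.
With m=0 it equals 216; the coefficient of m is 16 (from the two edges through P).
So 16·m + 216 = 2·132 = 264 ⇒ m = 3.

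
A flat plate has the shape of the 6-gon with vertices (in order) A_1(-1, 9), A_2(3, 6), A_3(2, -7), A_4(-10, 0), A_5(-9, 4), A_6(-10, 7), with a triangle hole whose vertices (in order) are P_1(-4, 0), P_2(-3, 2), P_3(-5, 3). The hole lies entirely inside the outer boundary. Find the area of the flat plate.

Outer boundary:
Σ = (-33) + (-33) + (-70) + (-40) + (-23) + (-83) = -282
Area = |Σ|/2 = 141.
Hole:
Cross-terms: -8, 1, 12  ⇒  Σ = 5
Area = |Σ|/2 = 2.5.
Net area = 141 − 2.5 = 138.5.

138.5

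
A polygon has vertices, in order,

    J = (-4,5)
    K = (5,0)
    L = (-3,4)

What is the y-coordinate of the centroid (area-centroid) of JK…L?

Apply Gauss's area formula. First the cross-terms c_i = x_i·y_{i+1} − x_{i+1}·y_i:
  -25, 20, 1  ⇒  2A = -4, A = -2.
Then Σ (y_i + y_{i+1})·c_i = -36, so ȳ = -36 / (6·(-2)) = 3.

3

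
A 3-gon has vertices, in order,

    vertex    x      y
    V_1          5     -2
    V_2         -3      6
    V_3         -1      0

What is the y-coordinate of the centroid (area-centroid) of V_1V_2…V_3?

4/3

Apply Gauss's area formula. First the cross-terms c_i = x_i·y_{i+1} − x_{i+1}·y_i:
  24, 6, 2  ⇒  2A = 32, A = 16.
Then Σ (y_i + y_{i+1})·c_i = 128, so ȳ = 128 / (6·16) = 4/3.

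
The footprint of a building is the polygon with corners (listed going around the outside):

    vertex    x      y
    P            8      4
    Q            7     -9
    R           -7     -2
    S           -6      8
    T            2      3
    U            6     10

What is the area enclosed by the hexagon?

166.5

Apply the shoelace formula: 2A = Σ (x_i·y_{i+1} − x_{i+1}·y_i), indices taken mod 6.
P→Q: (8)(-9) − (7)(4) = -100
Q→R: (7)(-2) − (-7)(-9) = -77
R→S: (-7)(8) − (-6)(-2) = -68
S→T: (-6)(3) − (2)(8) = -34
T→U: (2)(10) − (6)(3) = 2
U→P: (6)(4) − (8)(10) = -56
Σ = -333
Area = |Σ|/2 = 166.5.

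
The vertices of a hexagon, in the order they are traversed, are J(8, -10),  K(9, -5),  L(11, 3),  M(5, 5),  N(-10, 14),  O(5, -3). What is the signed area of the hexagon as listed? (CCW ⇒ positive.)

113

Apply the shoelace (surveyor's) formula: 2A = Σ (x_i·y_{i+1} − x_{i+1}·y_i), indices taken mod 6.
J→K: (8)(-5) − (9)(-10) = 50
K→L: (9)(3) − (11)(-5) = 82
L→M: (11)(5) − (5)(3) = 40
M→N: (5)(14) − (-10)(5) = 120
N→O: (-10)(-3) − (5)(14) = -40
O→J: (5)(-10) − (8)(-3) = -26
Σ = 226
Signed area = Σ/2 = 113 (positive ⇒ counter-clockwise traversal).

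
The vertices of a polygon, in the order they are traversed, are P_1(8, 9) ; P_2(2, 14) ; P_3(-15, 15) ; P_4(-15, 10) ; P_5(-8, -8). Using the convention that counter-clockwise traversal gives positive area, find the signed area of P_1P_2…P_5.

300.5

Apply the surveyor's formula: 2A = Σ (x_i·y_{i+1} − x_{i+1}·y_i), indices taken mod 5.
P_1→P_2: (8)(14) − (2)(9) = 94
P_2→P_3: (2)(15) − (-15)(14) = 240
P_3→P_4: (-15)(10) − (-15)(15) = 75
P_4→P_5: (-15)(-8) − (-8)(10) = 200
P_5→P_1: (-8)(9) − (8)(-8) = -8
Σ = 601
Signed area = Σ/2 = 300.5 (positive ⇒ counter-clockwise traversal).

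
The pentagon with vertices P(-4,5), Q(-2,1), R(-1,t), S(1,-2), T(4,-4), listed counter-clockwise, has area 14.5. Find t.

The doubled signed area Σ (x_i y_{i+1} − x_{i+1} y_i) is linear in t.
With t=0 it equals 17; the coefficient of t is -3 (from the two edges through R).
So -3·t + 17 = 2·14.5 = 29 ⇒ t = -4.

-4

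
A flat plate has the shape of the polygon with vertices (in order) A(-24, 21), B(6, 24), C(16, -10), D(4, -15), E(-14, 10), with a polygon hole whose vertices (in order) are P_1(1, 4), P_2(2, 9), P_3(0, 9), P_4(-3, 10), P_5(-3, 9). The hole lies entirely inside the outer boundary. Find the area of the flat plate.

Outer boundary:
Apply the surveyor's formula: 2A = Σ (x_i·y_{i+1} − x_{i+1}·y_i), indices taken mod 5.
Cross-terms: -702, -444, -200, -170, -54  ⇒  Σ = -1570
Area = |Σ|/2 = 785.
Hole:
Apply the surveyor's formula: 2A = Σ (x_i·y_{i+1} − x_{i+1}·y_i), indices taken mod 5.
Σ = (1) + (18) + (27) + (3) + (-21) = 28
Area = |Σ|/2 = 14.
Net area = 785 − 14 = 771.

771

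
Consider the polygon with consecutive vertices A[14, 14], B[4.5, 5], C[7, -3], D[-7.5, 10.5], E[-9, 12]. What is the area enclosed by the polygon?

Apply the shoelace formula: 2A = Σ (x_i·y_{i+1} − x_{i+1}·y_i), indices taken mod 5.
Cross-terms: 7, -48.5, 51, 4.5, -294  ⇒  Σ = -280
Area = |Σ|/2 = 140.

140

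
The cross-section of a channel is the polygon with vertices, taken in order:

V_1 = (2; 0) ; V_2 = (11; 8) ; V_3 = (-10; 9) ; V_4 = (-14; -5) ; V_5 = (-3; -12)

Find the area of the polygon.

Σ = (16) + (179) + (176) + (153) + (24) = 548
Area = |Σ|/2 = 274.

274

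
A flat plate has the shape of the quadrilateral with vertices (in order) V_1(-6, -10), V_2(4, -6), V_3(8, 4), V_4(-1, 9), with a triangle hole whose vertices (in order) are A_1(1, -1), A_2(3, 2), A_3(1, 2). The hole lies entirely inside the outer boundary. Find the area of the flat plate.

137

Outer boundary:
Σ = (76) + (64) + (76) + (64) = 280
Area = |Σ|/2 = 140.
Hole:
Apply the shoelace (surveyor's) formula: 2A = Σ (x_i·y_{i+1} − x_{i+1}·y_i), indices taken mod 3.
Σ = (5) + (4) + (-3) = 6
Area = |Σ|/2 = 3.
Net area = 140 − 3 = 137.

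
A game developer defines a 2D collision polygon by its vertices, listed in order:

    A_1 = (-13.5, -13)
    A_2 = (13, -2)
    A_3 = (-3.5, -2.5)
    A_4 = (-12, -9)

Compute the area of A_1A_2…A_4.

96.25

Apply the surveyor's formula: 2A = Σ (x_i·y_{i+1} − x_{i+1}·y_i), indices taken mod 4.
Σ = (196) + (-39.5) + (1.5) + (34.5) = 192.5
Area = |Σ|/2 = 96.25.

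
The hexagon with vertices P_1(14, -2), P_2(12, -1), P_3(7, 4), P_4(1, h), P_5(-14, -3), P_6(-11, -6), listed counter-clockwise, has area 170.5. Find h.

The doubled signed area Σ (x_i y_{i+1} − x_{i+1} y_i) is linear in h.
With h=0 it equals 215; the coefficient of h is 21 (from the two edges through P_4).
So 21·h + 215 = 2·170.5 = 341 ⇒ h = 6.

6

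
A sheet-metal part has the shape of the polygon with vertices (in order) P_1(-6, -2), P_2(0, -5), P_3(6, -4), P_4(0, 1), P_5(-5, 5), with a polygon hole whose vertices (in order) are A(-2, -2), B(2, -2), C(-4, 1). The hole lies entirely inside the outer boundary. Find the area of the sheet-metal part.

Outer boundary:
Cross-terms: 30, 30, 6, 5, 40  ⇒  Σ = 111
Area = |Σ|/2 = 55.5.
Hole:
Apply the surveyor's formula: 2A = Σ (x_i·y_{i+1} − x_{i+1}·y_i), indices taken mod 3.
A→B: (-2)(-2) − (2)(-2) = 8
B→C: (2)(1) − (-4)(-2) = -6
C→A: (-4)(-2) − (-2)(1) = 10
Σ = 12
Area = |Σ|/2 = 6.
Net area = 55.5 − 6 = 49.5.

49.5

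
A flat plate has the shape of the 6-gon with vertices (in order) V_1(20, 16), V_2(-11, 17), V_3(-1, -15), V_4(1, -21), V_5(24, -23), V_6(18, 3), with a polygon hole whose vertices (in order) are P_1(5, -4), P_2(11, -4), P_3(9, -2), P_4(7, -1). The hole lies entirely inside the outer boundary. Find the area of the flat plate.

954.5

Outer boundary:
Apply the surveyor's formula: 2A = Σ (x_i·y_{i+1} − x_{i+1}·y_i), indices taken mod 6.
Σ = (516) + (182) + (36) + (481) + (486) + (228) = 1929
Area = |Σ|/2 = 964.5.
Hole:
Apply the shoelace formula: 2A = Σ (x_i·y_{i+1} − x_{i+1}·y_i), indices taken mod 4.
Σ = (24) + (14) + (5) + (-23) = 20
Area = |Σ|/2 = 10.
Net area = 964.5 − 10 = 954.5.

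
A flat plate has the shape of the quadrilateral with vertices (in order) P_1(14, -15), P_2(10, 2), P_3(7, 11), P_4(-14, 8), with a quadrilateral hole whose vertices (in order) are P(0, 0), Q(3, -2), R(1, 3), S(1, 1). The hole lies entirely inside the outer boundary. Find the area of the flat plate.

286.5

Outer boundary:
Cross-terms: 178, 96, 210, 98  ⇒  Σ = 582
Area = |Σ|/2 = 291.
Hole:
Apply the surveyor's formula: 2A = Σ (x_i·y_{i+1} − x_{i+1}·y_i), indices taken mod 4.
Σ = (0) + (11) + (-2) + (0) = 9
Area = |Σ|/2 = 4.5.
Net area = 291 − 4.5 = 286.5.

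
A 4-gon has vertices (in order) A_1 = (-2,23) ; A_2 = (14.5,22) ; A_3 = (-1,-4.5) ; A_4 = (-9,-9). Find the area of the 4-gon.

Apply the shoelace formula: 2A = Σ (x_i·y_{i+1} − x_{i+1}·y_i), indices taken mod 4.
A_1→A_2: (-2)(22) − (14.5)(23) = -377.5
A_2→A_3: (14.5)(-4.5) − (-1)(22) = -43.25
A_3→A_4: (-1)(-9) − (-9)(-4.5) = -31.5
A_4→A_1: (-9)(23) − (-2)(-9) = -225
Σ = -677.25
Area = |Σ|/2 = 338.625.

338.625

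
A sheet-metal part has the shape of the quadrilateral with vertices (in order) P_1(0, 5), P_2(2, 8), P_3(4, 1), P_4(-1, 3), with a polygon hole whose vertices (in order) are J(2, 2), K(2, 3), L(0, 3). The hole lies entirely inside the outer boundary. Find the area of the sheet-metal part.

15

Outer boundary:
Apply the surveyor's formula: 2A = Σ (x_i·y_{i+1} − x_{i+1}·y_i), indices taken mod 4.
Cross-terms: -10, -30, 13, -5  ⇒  Σ = -32
Area = |Σ|/2 = 16.
Hole:
Σ = (2) + (6) + (-6) = 2
Area = |Σ|/2 = 1.
Net area = 16 − 1 = 15.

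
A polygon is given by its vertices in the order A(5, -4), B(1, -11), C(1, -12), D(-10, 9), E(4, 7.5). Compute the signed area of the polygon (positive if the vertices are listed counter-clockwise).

-163.75

Σ = (-51) + (-1) + (-111) + (-111) + (-53.5) = -327.5
Signed area = Σ/2 = -163.75 (negative ⇒ clockwise traversal).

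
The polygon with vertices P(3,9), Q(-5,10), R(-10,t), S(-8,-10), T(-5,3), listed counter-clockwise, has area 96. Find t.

15

Write out the shoelace sum; only the two edges meeting at R involve t:
2·Area = [((-5)·t − (-10)·10) + ((-10)·(-10) − (-8)·t)] + -53
       = 3·t + 147 = 192
⇒ t = 15.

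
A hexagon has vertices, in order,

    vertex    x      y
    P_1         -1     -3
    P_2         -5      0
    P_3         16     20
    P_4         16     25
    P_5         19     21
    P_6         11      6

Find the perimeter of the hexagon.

76

|P_1P_2| = √((-4)² + (3)²) = √25 = 5
|P_2P_3| = √((21)² + (20)²) = √841 = 29
|P_3P_4| = √((0)² + (5)²) = √25 = 5
|P_4P_5| = √((3)² + (-4)²) = √25 = 5
|P_5P_6| = √((-8)² + (-15)²) = √289 = 17
|P_6P_1| = √((-12)² + (-9)²) = √225 = 15
Perimeter = 5 + 29 + 5 + 5 + 17 + 15 = 76.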